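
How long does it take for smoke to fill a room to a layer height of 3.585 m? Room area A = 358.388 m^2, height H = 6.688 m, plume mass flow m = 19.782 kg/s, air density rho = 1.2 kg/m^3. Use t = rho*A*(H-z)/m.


H - z = 3.103 m
t = 1.2 * 358.388 * 3.103 / 19.782 = 67.460 s

67.460 s


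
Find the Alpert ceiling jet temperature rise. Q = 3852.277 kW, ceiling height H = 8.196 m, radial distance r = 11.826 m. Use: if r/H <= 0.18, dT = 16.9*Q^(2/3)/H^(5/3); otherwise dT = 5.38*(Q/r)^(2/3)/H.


r/H = 11.826 / 8.196 = 1.4429
r/H > 0.18, so dT = 5.38*(Q/r)^(2/3)/H
Q/r = 325.75
(Q/r)^(2/3) = 47.343
dT = 5.38 * 47.343 / 8.196 = 31.077 K

31.077 K


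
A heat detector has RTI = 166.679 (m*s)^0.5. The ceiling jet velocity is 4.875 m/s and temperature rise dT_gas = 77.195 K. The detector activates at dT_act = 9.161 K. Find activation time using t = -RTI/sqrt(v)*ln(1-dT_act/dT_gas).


dT_act/dT_gas = 0.11867
ln(1 - 0.11867) = -0.12633
t = -166.679 / sqrt(4.875) * -0.12633 = 9.5365 s

9.5365 s


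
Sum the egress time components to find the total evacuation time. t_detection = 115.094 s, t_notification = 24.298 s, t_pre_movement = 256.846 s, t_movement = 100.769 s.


Total = 115.094 + 24.298 + 256.846 + 100.769 = 497.007 s

497.007 s


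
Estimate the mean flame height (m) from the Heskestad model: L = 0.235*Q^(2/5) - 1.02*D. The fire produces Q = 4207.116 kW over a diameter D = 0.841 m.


Q^(2/5) = 28.157
0.235 * Q^(2/5) = 6.6170
1.02 * D = 0.85782
L = 5.7592 m

5.7592 m


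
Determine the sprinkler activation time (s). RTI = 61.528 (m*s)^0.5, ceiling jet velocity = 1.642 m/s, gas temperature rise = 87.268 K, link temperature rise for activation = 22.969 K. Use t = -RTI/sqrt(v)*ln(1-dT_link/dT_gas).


dT_link/dT_gas = 0.26320
ln(1 - 0.26320) = -0.30544
t = -61.528 / sqrt(1.642) * -0.30544 = 14.666 s

14.666 s


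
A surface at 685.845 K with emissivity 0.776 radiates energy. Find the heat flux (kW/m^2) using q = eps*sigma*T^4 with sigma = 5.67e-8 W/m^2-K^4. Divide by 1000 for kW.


T^4 = 2.2126e+11
q = 0.776 * 5.67e-8 * 2.2126e+11 / 1000 = 9.7353 kW/m^2

9.7353 kW/m^2


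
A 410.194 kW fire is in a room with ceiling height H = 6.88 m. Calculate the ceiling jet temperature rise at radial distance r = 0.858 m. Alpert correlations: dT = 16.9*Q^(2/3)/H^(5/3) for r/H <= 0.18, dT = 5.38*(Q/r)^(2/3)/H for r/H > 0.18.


r/H = 0.858 / 6.88 = 0.12471
r/H <= 0.18, so dT = 16.9*Q^(2/3)/H^(5/3)
Q^(2/3) = 55.207
H^(5/3) = 24.887
dT = 16.9 * 55.207 / 24.887 = 37.489 K

37.489 K


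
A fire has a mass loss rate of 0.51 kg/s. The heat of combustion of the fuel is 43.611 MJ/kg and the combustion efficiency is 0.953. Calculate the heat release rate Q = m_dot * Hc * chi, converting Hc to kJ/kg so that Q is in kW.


Hc = 43.611 MJ/kg = 43.611 * 1000 kJ/kg = 43611 kJ/kg
Q = 0.51 kg/s * 43611 kJ/kg * 0.953 = 21196 kW

21196 kW


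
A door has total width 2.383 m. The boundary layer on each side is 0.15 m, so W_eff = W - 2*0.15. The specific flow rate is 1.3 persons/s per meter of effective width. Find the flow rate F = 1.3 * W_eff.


W_eff = 2.383 - 0.30 = 2.083 m
F = 1.3 * 2.083 = 2.7079 persons/s

2.7079 persons/s


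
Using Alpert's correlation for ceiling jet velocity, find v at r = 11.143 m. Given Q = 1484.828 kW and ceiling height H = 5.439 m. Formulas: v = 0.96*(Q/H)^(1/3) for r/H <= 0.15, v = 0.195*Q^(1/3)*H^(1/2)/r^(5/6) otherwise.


r/H = 11.143 / 5.439 = 2.0487
r/H > 0.15, so v = 0.195*Q^(1/3)*H^(1/2)/r^(5/6)
Q^(1/3) = 11.408
H^(1/2) = 2.3322
r^(5/6) = 7.4559
v = 0.195 * 11.408 * 2.3322 / 7.4559 = 0.69585 m/s

0.69585 m/s


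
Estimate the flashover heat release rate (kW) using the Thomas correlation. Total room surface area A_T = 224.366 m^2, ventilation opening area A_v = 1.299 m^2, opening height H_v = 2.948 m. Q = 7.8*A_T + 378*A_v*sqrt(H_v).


7.8*A_T = 1750.1
sqrt(H_v) = 1.7170
378*A_v*sqrt(H_v) = 843.07
Q = 1750.1 + 843.07 = 2593.1 kW

2593.1 kW


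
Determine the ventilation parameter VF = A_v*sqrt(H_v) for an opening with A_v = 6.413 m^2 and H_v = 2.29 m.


sqrt(H_v) = 1.5133
VF = 6.413 * 1.5133 = 9.7046 m^(5/2)

9.7046 m^(5/2)


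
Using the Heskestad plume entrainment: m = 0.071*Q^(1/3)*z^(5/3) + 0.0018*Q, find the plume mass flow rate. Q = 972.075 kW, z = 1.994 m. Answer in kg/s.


Q^(1/3) = 9.9060
z^(5/3) = 3.1589
First term = 0.071 * 9.9060 * 3.1589 = 2.2218
Second term = 0.0018 * 972.075 = 1.7497
m = 3.9715 kg/s

3.9715 kg/s


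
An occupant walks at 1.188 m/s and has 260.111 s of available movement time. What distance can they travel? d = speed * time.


d = 1.188 * 260.111 = 309.01 m

309.01 m


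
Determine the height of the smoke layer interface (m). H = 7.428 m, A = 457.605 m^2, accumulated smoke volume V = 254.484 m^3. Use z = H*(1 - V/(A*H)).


V/(A*H) = 0.074868
1 - 0.074868 = 0.92513
z = 7.428 * 0.92513 = 6.8719 m

6.8719 m


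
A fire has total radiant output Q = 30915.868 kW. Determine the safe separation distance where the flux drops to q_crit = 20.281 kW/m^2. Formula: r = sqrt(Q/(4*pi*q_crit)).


4*pi*q_crit = 254.86
Q/(4*pi*q_crit) = 121.31
r = sqrt(121.31) = 11.014 m

11.014 m


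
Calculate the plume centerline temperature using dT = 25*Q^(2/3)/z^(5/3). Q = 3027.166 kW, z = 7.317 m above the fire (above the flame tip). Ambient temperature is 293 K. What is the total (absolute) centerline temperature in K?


Q^(2/3) = 209.26
z^(5/3) = 27.578
dT = 25 * 209.26 / 27.578 = 189.70 K
T = 293 + 189.70 = 482.70 K

482.70 K


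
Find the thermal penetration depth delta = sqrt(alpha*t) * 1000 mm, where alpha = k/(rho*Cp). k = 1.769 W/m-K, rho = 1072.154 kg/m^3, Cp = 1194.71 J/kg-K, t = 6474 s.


alpha = 1.769 / (1072.154 * 1194.71) = 1.3810e-06 m^2/s
alpha * t = 0.0089409
delta = sqrt(0.0089409) * 1000 = 94.556 mm

94.556 mm


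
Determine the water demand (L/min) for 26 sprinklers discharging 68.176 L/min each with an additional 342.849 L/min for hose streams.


Sprinkler demand = 26 * 68.176 = 1772.576 L/min
Total = 1772.576 + 342.849 = 2115.425 L/min

2115.425 L/min


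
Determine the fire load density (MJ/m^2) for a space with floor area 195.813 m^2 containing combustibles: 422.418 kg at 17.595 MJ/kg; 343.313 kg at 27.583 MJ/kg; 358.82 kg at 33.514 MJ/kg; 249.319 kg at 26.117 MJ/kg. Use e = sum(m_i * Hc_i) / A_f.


Total energy = 422.418*17.595 + 343.313*27.583 + 358.82*33.514 + 249.319*26.117
= 7432.445 + 9469.602 + 12025.49 + 6511.464
= 35439.00 MJ
e = 35439.00 / 195.813 = 180.98 MJ/m^2

180.98 MJ/m^2


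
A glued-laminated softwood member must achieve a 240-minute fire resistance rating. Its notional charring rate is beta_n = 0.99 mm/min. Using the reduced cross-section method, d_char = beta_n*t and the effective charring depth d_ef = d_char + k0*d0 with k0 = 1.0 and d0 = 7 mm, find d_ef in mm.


d_char = 0.99 * 240 = 237.6 mm
d_ef = 237.6 + 1.0*7 = 244.6 mm

244.6 mm


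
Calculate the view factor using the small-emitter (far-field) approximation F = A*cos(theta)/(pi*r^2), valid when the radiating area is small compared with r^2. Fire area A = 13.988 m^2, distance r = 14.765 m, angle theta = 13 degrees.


cos(13 deg) = 0.97437
pi*r^2 = 684.88
F = 13.988 * 0.97437 / 684.88 = 0.019900

0.019900


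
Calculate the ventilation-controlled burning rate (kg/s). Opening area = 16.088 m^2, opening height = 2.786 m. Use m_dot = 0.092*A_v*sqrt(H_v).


sqrt(H_v) = 1.6691
m_dot = 0.092 * 16.088 * 1.6691 = 2.4705 kg/s

2.4705 kg/s


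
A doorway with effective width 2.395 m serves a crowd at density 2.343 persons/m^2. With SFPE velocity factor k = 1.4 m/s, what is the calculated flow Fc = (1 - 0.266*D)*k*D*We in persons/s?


1 - 0.266*D = 1 - 0.266*2.343 = 0.37676
Fs = 0.37676 * 1.4 * 2.343 = 1.2359 persons/(s*m)
Fc = 1.2359 * 2.395 = 2.9599 persons/s

2.9599 persons/s


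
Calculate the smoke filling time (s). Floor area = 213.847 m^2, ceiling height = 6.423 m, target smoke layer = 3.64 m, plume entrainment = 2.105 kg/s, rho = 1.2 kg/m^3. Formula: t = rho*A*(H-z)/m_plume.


H - z = 2.783 m
t = 1.2 * 213.847 * 2.783 / 2.105 = 339.27 s

339.27 s


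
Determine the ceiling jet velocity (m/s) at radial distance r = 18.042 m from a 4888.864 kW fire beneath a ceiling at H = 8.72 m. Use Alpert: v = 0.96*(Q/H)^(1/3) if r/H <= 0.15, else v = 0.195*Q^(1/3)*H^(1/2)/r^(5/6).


r/H = 18.042 / 8.72 = 2.0690
r/H > 0.15, so v = 0.195*Q^(1/3)*H^(1/2)/r^(5/6)
Q^(1/3) = 16.972
H^(1/2) = 2.9530
r^(5/6) = 11.140
v = 0.195 * 16.972 * 2.9530 / 11.140 = 0.87725 m/s

0.87725 m/s


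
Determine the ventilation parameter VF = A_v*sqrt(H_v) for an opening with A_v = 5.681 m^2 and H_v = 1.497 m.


sqrt(H_v) = 1.2235
VF = 5.681 * 1.2235 = 6.9508 m^(5/2)

6.9508 m^(5/2)


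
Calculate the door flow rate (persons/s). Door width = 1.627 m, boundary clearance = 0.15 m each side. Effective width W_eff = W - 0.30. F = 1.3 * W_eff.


W_eff = 1.627 - 0.30 = 1.327 m
F = 1.3 * 1.327 = 1.7251 persons/s

1.7251 persons/s


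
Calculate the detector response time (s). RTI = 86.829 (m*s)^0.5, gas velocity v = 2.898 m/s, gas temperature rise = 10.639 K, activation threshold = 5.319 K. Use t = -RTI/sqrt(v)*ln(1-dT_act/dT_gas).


dT_act/dT_gas = 0.49995
ln(1 - 0.49995) = -0.69305
t = -86.829 / sqrt(2.898) * -0.69305 = 35.349 s

35.349 s


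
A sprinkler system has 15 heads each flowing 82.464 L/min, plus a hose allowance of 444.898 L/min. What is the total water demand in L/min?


Sprinkler demand = 15 * 82.464 = 1236.96 L/min
Total = 1236.96 + 444.898 = 1681.858 L/min

1681.858 L/min


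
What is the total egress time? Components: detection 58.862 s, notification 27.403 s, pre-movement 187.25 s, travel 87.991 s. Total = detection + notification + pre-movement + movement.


Total = 58.862 + 27.403 + 187.25 + 87.991 = 361.506 s

361.506 s


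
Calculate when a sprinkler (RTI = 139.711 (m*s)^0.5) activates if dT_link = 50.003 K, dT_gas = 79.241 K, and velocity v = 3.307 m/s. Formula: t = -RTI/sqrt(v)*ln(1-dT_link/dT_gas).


dT_link/dT_gas = 0.63102
ln(1 - 0.63102) = -0.99702
t = -139.711 / sqrt(3.307) * -0.99702 = 76.598 s

76.598 s


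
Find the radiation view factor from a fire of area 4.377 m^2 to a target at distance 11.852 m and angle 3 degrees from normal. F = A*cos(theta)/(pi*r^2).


cos(3 deg) = 0.99863
pi*r^2 = 441.30
F = 4.377 * 0.99863 / 441.30 = 0.0099048

0.0099048


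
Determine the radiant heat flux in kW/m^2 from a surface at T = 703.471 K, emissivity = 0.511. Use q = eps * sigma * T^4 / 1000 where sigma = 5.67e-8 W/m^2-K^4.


T^4 = 2.4490e+11
q = 0.511 * 5.67e-8 * 2.4490e+11 / 1000 = 7.0956 kW/m^2

7.0956 kW/m^2


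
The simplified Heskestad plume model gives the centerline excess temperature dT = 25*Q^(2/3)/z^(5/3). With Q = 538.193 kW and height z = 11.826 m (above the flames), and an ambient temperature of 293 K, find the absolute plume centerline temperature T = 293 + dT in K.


Q^(2/3) = 66.165
z^(5/3) = 61.385
dT = 25 * 66.165 / 61.385 = 26.946 K
T = 293 + 26.946 = 319.95 K

319.95 K


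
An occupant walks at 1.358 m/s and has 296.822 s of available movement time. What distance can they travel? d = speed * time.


d = 1.358 * 296.822 = 403.08 m

403.08 m


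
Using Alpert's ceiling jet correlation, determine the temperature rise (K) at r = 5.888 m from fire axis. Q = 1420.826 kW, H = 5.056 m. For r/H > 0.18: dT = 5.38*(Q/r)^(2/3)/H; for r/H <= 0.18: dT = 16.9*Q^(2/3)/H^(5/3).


r/H = 5.888 / 5.056 = 1.1646
r/H > 0.18, so dT = 5.38*(Q/r)^(2/3)/H
Q/r = 241.31
(Q/r)^(2/3) = 38.760
dT = 5.38 * 38.760 / 5.056 = 41.244 K

41.244 K


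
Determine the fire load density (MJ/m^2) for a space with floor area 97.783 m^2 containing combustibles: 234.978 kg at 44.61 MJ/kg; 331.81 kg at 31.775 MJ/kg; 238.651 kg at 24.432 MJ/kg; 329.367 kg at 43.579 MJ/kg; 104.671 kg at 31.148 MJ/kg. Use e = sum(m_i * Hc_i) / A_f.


Total energy = 234.978*44.61 + 331.81*31.775 + 238.651*24.432 + 329.367*43.579 + 104.671*31.148
= 10482.37 + 10543.26 + 5830.721 + 14353.48 + 3260.292
= 44470.13 MJ
e = 44470.13 / 97.783 = 454.78 MJ/m^2

454.78 MJ/m^2


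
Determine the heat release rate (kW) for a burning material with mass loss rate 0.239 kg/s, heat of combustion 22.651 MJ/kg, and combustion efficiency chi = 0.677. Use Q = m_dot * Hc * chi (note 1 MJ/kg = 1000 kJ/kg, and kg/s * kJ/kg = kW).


Hc = 22.651 MJ/kg = 22.651 * 1000 kJ/kg = 22651 kJ/kg
Q = 0.239 kg/s * 22651 kJ/kg * 0.677 = 3665.0 kW

3665.0 kW


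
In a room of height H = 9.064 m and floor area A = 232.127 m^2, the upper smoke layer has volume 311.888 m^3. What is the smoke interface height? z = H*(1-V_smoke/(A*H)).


V/(A*H) = 0.14824
1 - 0.14824 = 0.85176
z = 9.064 * 0.85176 = 7.7204 m

7.7204 m


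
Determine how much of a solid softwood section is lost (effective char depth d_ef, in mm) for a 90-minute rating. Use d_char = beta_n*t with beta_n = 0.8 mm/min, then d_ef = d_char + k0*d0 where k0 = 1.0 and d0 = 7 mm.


d_char = 0.8 * 90 = 72 mm
d_ef = 72 + 1.0*7 = 79 mm

79 mm


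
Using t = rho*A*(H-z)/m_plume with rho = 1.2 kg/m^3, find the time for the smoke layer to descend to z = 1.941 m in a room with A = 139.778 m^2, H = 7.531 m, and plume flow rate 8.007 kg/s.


H - z = 5.59 m
t = 1.2 * 139.778 * 5.59 / 8.007 = 117.10 s

117.10 s


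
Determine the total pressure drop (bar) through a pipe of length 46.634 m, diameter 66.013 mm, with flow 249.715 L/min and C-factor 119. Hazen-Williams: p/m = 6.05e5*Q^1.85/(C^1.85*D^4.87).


Q^1.85 = 27244
C^1.85 = 6914.5
D^4.87 = 7.2710e+08
p/m = 0.0032785 bar/m
p_total = 0.0032785 * 46.634 = 0.15289 bar

0.15289 bar


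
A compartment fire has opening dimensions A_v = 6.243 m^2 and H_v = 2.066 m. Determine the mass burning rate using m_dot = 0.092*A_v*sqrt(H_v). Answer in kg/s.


sqrt(H_v) = 1.4374
m_dot = 0.092 * 6.243 * 1.4374 = 0.82556 kg/s

0.82556 kg/s


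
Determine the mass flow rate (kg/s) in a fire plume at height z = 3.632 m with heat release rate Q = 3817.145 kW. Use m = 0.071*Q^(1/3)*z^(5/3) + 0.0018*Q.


Q^(1/3) = 15.628
z^(5/3) = 8.5818
First term = 0.071 * 15.628 * 8.5818 = 9.5224
Second term = 0.0018 * 3817.145 = 6.8709
m = 16.393 kg/s

16.393 kg/s


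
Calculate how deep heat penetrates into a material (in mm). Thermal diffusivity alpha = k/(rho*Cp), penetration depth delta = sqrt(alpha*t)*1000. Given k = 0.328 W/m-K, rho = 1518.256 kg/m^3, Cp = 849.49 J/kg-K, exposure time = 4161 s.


alpha = 0.328 / (1518.256 * 849.49) = 2.5431e-07 m^2/s
alpha * t = 0.0010582
delta = sqrt(0.0010582) * 1000 = 32.530 mm

32.530 mm


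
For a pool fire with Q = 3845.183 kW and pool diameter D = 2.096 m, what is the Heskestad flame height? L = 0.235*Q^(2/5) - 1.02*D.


Q^(2/5) = 27.162
0.235 * Q^(2/5) = 6.3831
1.02 * D = 2.1379
L = 4.2452 m

4.2452 m


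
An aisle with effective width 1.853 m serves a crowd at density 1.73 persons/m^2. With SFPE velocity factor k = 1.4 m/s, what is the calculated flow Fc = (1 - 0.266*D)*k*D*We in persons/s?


1 - 0.266*D = 1 - 0.266*1.73 = 0.53982
Fs = 0.53982 * 1.4 * 1.73 = 1.3074 persons/(s*m)
Fc = 1.3074 * 1.853 = 2.4227 persons/s

2.4227 persons/s


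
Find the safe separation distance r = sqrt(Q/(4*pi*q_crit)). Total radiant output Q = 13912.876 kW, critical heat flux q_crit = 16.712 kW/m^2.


4*pi*q_crit = 210.01
Q/(4*pi*q_crit) = 66.249
r = sqrt(66.249) = 8.1393 m

8.1393 m


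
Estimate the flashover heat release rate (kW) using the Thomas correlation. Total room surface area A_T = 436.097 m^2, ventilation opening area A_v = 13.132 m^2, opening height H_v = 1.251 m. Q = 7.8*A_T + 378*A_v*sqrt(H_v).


7.8*A_T = 3401.6
sqrt(H_v) = 1.1185
378*A_v*sqrt(H_v) = 5552.0
Q = 3401.6 + 5552.0 = 8953.6 kW

8953.6 kW


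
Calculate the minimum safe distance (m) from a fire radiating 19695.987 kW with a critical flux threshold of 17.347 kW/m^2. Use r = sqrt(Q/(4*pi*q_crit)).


4*pi*q_crit = 217.99
Q/(4*pi*q_crit) = 90.353
r = sqrt(90.353) = 9.5054 m

9.5054 m


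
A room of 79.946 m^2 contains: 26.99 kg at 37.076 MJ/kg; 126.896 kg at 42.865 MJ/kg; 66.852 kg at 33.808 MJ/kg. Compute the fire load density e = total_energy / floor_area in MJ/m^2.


Total energy = 26.99*37.076 + 126.896*42.865 + 66.852*33.808
= 1000.681 + 5439.397 + 2260.132
= 8700.211 MJ
e = 8700.211 / 79.946 = 108.83 MJ/m^2

108.83 MJ/m^2


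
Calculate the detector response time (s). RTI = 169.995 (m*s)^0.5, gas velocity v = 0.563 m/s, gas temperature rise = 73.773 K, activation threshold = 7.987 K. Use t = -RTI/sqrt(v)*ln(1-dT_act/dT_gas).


dT_act/dT_gas = 0.10826
ln(1 - 0.10826) = -0.11459
t = -169.995 / sqrt(0.563) * -0.11459 = 25.960 s

25.960 s


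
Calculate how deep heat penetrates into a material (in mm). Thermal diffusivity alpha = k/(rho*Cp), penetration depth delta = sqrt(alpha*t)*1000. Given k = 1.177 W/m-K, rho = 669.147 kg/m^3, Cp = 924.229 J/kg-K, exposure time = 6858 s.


alpha = 1.177 / (669.147 * 924.229) = 1.9032e-06 m^2/s
alpha * t = 0.013052
delta = sqrt(0.013052) * 1000 = 114.24 mm

114.24 mm


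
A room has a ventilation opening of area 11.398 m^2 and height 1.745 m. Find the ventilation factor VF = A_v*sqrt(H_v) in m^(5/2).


sqrt(H_v) = 1.3210
VF = 11.398 * 1.3210 = 15.057 m^(5/2)

15.057 m^(5/2)


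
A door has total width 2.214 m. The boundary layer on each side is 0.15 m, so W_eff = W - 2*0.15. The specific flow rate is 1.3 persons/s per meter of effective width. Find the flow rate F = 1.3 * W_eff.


W_eff = 2.214 - 0.30 = 1.914 m
F = 1.3 * 1.914 = 2.4882 persons/s

2.4882 persons/s


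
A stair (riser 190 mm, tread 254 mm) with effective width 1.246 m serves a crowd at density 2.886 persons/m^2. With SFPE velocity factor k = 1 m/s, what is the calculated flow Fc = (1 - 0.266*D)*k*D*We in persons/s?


1 - 0.266*D = 1 - 0.266*2.886 = 0.23232
Fs = 0.23232 * 1 * 2.886 = 0.67049 persons/(s*m)
Fc = 0.67049 * 1.246 = 0.83543 persons/s

0.83543 persons/s


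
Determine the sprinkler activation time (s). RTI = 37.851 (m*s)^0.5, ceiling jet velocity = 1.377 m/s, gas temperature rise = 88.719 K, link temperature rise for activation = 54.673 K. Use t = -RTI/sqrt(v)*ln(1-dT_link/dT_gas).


dT_link/dT_gas = 0.61625
ln(1 - 0.61625) = -0.95776
t = -37.851 / sqrt(1.377) * -0.95776 = 30.894 s

30.894 s


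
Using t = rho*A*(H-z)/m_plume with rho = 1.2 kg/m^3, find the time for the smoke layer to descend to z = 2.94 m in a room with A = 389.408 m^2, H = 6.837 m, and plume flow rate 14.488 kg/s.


H - z = 3.897 m
t = 1.2 * 389.408 * 3.897 / 14.488 = 125.69 s

125.69 s


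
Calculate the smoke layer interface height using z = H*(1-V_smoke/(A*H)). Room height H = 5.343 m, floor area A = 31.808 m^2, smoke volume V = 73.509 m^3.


V/(A*H) = 0.43253
1 - 0.43253 = 0.56747
z = 5.343 * 0.56747 = 3.0320 m

3.0320 m


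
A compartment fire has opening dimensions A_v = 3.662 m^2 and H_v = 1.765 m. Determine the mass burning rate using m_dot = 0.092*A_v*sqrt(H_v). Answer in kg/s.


sqrt(H_v) = 1.3285
m_dot = 0.092 * 3.662 * 1.3285 = 0.44759 kg/s

0.44759 kg/s


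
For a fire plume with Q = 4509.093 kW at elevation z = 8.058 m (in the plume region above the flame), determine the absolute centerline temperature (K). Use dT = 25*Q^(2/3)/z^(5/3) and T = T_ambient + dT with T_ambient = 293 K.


Q^(2/3) = 272.94
z^(5/3) = 32.388
dT = 25 * 272.94 / 32.388 = 210.68 K
T = 293 + 210.68 = 503.68 K

503.68 K


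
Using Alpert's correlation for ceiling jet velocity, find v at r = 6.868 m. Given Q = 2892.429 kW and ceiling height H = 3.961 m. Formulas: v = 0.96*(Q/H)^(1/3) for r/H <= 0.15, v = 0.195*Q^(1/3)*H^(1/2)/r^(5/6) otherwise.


r/H = 6.868 / 3.961 = 1.7339
r/H > 0.15, so v = 0.195*Q^(1/3)*H^(1/2)/r^(5/6)
Q^(1/3) = 14.248
H^(1/2) = 1.9902
r^(5/6) = 4.9815
v = 0.195 * 14.248 * 1.9902 / 4.9815 = 1.1100 m/s

1.1100 m/s


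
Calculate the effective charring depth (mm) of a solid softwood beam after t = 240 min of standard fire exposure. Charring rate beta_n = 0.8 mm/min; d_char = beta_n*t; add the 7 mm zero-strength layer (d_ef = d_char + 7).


d_char = 0.8 * 240 = 192 mm
d_ef = 192 + 1.0*7 = 199 mm

199 mm


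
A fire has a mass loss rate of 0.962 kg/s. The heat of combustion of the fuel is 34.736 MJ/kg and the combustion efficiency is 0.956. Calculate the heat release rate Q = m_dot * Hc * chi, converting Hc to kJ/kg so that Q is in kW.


Hc = 34.736 MJ/kg = 34.736 * 1000 kJ/kg = 34736 kJ/kg
Q = 0.962 kg/s * 34736 kJ/kg * 0.956 = 31946 kW

31946 kW


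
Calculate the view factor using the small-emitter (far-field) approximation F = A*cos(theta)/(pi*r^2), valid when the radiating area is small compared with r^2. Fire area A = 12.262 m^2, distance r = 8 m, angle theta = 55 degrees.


cos(55 deg) = 0.57358
pi*r^2 = 201.06
F = 12.262 * 0.57358 / 201.06 = 0.034980

0.034980


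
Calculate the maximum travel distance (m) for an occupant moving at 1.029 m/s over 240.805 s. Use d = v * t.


d = 1.029 * 240.805 = 247.79 m

247.79 m


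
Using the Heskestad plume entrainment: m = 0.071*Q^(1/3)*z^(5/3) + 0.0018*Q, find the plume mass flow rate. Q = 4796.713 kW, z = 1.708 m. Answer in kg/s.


Q^(1/3) = 16.865
z^(5/3) = 2.4405
First term = 0.071 * 16.865 * 2.4405 = 2.9223
Second term = 0.0018 * 4796.713 = 8.6341
m = 11.556 kg/s

11.556 kg/s


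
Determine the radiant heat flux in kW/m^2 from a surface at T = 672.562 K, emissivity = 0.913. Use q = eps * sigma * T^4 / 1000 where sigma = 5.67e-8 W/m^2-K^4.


T^4 = 2.0461e+11
q = 0.913 * 5.67e-8 * 2.0461e+11 / 1000 = 10.592 kW/m^2

10.592 kW/m^2


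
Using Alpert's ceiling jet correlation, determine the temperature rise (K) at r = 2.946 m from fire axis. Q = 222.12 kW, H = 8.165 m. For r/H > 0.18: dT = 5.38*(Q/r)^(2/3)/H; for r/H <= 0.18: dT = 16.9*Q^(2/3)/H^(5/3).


r/H = 2.946 / 8.165 = 0.36081
r/H > 0.18, so dT = 5.38*(Q/r)^(2/3)/H
Q/r = 75.397
(Q/r)^(2/3) = 17.847
dT = 5.38 * 17.847 / 8.165 = 11.760 K

11.760 K


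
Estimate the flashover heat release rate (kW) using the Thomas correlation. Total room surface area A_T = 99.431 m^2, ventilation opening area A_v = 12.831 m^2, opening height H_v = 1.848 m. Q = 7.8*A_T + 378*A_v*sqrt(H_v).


7.8*A_T = 775.56
sqrt(H_v) = 1.3594
378*A_v*sqrt(H_v) = 6593.3
Q = 775.56 + 6593.3 = 7368.9 kW

7368.9 kW


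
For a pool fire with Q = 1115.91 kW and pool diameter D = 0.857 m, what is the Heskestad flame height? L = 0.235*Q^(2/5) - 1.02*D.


Q^(2/5) = 16.560
0.235 * Q^(2/5) = 3.8915
1.02 * D = 0.87414
L = 3.0174 m

3.0174 m


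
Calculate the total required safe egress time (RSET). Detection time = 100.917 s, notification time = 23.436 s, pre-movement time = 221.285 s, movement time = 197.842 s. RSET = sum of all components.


Total = 100.917 + 23.436 + 221.285 + 197.842 = 543.48 s

543.48 s


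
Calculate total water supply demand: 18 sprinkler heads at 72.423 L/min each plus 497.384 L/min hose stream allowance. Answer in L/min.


Sprinkler demand = 18 * 72.423 = 1303.614 L/min
Total = 1303.614 + 497.384 = 1800.998 L/min

1800.998 L/min


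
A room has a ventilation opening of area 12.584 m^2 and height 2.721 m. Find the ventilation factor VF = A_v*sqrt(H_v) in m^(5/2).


sqrt(H_v) = 1.6495
VF = 12.584 * 1.6495 = 20.758 m^(5/2)

20.758 m^(5/2)


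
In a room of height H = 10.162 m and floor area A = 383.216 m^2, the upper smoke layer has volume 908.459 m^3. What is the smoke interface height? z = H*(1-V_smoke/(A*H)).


V/(A*H) = 0.23328
1 - 0.23328 = 0.76672
z = 10.162 * 0.76672 = 7.7914 m

7.7914 m


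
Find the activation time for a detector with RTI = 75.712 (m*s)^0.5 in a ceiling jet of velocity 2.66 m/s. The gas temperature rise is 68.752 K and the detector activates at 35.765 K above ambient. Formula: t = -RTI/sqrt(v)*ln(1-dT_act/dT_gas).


dT_act/dT_gas = 0.52020
ln(1 - 0.52020) = -0.73439
t = -75.712 / sqrt(2.66) * -0.73439 = 34.092 s

34.092 s


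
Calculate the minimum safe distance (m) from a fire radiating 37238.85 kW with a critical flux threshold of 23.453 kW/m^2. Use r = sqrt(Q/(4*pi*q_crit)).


4*pi*q_crit = 294.72
Q/(4*pi*q_crit) = 126.35
r = sqrt(126.35) = 11.241 m

11.241 m


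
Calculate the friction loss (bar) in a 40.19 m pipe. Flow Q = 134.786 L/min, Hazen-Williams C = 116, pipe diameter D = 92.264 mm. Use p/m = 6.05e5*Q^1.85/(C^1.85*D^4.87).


Q^1.85 = 8706.5
C^1.85 = 6595.5
D^4.87 = 3.7128e+09
p/m = 0.00021510 bar/m
p_total = 0.00021510 * 40.19 = 0.0086449 bar

0.0086449 bar


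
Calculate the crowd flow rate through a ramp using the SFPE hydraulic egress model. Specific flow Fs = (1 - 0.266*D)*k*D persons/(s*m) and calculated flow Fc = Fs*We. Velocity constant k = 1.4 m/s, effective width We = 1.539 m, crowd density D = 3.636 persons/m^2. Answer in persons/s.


1 - 0.266*D = 1 - 0.266*3.636 = 0.032824
Fs = 0.032824 * 1.4 * 3.636 = 0.16709 persons/(s*m)
Fc = 0.16709 * 1.539 = 0.25715 persons/s

0.25715 persons/s


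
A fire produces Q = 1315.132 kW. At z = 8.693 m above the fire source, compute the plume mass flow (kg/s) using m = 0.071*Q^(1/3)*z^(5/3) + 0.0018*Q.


Q^(1/3) = 10.956
z^(5/3) = 36.752
First term = 0.071 * 10.956 * 36.752 = 28.589
Second term = 0.0018 * 1315.132 = 2.3672
m = 30.956 kg/s

30.956 kg/s


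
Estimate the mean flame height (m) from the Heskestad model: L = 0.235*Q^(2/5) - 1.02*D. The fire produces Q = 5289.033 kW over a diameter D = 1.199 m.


Q^(2/5) = 30.857
0.235 * Q^(2/5) = 7.2513
1.02 * D = 1.2230
L = 6.0284 m

6.0284 m


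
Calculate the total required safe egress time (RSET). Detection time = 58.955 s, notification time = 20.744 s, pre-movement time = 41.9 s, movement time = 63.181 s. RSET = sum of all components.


Total = 58.955 + 20.744 + 41.9 + 63.181 = 184.78 s

184.78 s


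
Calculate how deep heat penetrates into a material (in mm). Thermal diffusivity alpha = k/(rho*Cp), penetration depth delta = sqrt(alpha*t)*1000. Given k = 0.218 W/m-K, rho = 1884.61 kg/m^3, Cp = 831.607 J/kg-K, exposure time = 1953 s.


alpha = 0.218 / (1884.61 * 831.607) = 1.3910e-07 m^2/s
alpha * t = 0.00027166
delta = sqrt(0.00027166) * 1000 = 16.482 mm

16.482 mm


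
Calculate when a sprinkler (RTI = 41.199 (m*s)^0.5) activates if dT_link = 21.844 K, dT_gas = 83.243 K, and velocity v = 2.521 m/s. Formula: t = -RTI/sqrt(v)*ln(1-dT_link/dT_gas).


dT_link/dT_gas = 0.26241
ln(1 - 0.26241) = -0.30437
t = -41.199 / sqrt(2.521) * -0.30437 = 7.8977 s

7.8977 s


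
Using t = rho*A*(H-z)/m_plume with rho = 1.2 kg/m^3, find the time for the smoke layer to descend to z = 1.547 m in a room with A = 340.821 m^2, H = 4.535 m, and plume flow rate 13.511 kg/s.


H - z = 2.988 m
t = 1.2 * 340.821 * 2.988 / 13.511 = 90.448 s

90.448 s


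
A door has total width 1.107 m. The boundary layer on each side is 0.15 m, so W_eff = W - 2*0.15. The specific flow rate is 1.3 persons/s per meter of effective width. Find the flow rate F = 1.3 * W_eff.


W_eff = 1.107 - 0.30 = 0.807 m
F = 1.3 * 0.807 = 1.0491 persons/s

1.0491 persons/s


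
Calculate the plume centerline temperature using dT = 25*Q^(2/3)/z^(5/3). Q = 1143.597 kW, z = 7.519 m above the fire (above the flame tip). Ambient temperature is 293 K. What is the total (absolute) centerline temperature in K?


Q^(2/3) = 109.36
z^(5/3) = 28.858
dT = 25 * 109.36 / 28.858 = 94.737 K
T = 293 + 94.737 = 387.74 K

387.74 K


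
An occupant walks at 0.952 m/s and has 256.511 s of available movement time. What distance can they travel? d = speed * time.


d = 0.952 * 256.511 = 244.20 m

244.20 m


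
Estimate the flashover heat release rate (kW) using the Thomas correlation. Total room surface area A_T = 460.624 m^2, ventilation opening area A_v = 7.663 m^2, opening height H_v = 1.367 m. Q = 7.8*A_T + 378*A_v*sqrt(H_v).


7.8*A_T = 3592.9
sqrt(H_v) = 1.1692
378*A_v*sqrt(H_v) = 3386.7
Q = 3592.9 + 3386.7 = 6979.6 kW

6979.6 kW


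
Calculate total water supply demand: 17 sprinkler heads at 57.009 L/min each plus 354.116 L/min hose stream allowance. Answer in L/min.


Sprinkler demand = 17 * 57.009 = 969.153 L/min
Total = 969.153 + 354.116 = 1323.269 L/min

1323.269 L/min


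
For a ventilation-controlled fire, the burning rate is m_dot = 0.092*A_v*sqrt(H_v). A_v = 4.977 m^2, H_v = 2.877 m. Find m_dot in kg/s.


sqrt(H_v) = 1.6962
m_dot = 0.092 * 4.977 * 1.6962 = 0.77665 kg/s

0.77665 kg/s


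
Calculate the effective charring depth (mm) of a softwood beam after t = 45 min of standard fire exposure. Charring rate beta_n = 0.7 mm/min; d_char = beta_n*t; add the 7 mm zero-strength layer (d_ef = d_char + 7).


d_char = 0.7 * 45 = 31.5 mm
d_ef = 31.5 + 1.0*7 = 38.5 mm

38.5 mm


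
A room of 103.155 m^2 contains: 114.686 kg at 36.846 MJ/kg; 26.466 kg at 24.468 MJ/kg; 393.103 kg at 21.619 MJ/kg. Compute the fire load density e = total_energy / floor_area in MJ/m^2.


Total energy = 114.686*36.846 + 26.466*24.468 + 393.103*21.619
= 4225.720 + 647.5701 + 8498.494
= 13371.78 MJ
e = 13371.78 / 103.155 = 129.63 MJ/m^2

129.63 MJ/m^2


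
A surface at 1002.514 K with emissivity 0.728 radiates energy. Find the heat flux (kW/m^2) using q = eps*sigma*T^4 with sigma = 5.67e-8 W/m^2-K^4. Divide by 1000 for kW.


T^4 = 1.0101e+12
q = 0.728 * 5.67e-8 * 1.0101e+12 / 1000 = 41.694 kW/m^2

41.694 kW/m^2


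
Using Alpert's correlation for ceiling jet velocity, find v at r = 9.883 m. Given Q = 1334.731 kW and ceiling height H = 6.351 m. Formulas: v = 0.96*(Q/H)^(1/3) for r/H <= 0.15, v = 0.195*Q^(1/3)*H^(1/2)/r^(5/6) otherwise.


r/H = 9.883 / 6.351 = 1.5561
r/H > 0.15, so v = 0.195*Q^(1/3)*H^(1/2)/r^(5/6)
Q^(1/3) = 11.010
H^(1/2) = 2.5201
r^(5/6) = 6.7464
v = 0.195 * 11.010 * 2.5201 / 6.7464 = 0.80201 m/s

0.80201 m/s


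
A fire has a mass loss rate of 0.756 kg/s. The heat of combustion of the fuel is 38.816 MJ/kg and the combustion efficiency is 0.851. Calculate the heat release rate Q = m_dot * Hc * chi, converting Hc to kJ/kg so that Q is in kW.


Hc = 38.816 MJ/kg = 38.816 * 1000 kJ/kg = 38816 kJ/kg
Q = 0.756 kg/s * 38816 kJ/kg * 0.851 = 24973 kW

24973 kW


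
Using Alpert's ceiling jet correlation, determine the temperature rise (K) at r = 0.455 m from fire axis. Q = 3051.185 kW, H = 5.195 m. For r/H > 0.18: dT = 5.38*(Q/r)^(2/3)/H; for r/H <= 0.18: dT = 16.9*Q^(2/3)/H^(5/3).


r/H = 0.455 / 5.195 = 0.087584
r/H <= 0.18, so dT = 16.9*Q^(2/3)/H^(5/3)
Q^(2/3) = 210.37
H^(5/3) = 15.583
dT = 16.9 * 210.37 / 15.583 = 228.15 K

228.15 K


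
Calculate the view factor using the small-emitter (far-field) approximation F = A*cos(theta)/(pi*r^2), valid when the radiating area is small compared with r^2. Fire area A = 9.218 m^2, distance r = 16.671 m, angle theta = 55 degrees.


cos(55 deg) = 0.57358
pi*r^2 = 873.12
F = 9.218 * 0.57358 / 873.12 = 0.0060556

0.0060556


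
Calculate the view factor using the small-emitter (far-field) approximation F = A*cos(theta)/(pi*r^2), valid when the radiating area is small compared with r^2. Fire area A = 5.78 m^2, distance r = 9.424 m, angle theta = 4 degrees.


cos(4 deg) = 0.99756
pi*r^2 = 279.01
F = 5.78 * 0.99756 / 279.01 = 0.020666

0.020666


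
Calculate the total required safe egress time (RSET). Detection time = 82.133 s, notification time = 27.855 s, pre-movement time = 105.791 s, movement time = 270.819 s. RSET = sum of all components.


Total = 82.133 + 27.855 + 105.791 + 270.819 = 486.598 s

486.598 s


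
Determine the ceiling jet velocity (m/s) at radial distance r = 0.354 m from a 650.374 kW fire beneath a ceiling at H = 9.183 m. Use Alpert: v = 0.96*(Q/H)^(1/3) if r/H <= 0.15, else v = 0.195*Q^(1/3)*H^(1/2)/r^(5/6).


r/H = 0.354 / 9.183 = 0.038549
r/H <= 0.15, so v = 0.96*(Q/H)^(1/3)
Q/H = 70.824
(Q/H)^(1/3) = 4.1374
v = 0.96 * 4.1374 = 3.9719 m/s

3.9719 m/s


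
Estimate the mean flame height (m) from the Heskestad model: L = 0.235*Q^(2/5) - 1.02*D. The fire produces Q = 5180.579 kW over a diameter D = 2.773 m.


Q^(2/5) = 30.602
0.235 * Q^(2/5) = 7.1915
1.02 * D = 2.8285
L = 4.3630 m

4.3630 m


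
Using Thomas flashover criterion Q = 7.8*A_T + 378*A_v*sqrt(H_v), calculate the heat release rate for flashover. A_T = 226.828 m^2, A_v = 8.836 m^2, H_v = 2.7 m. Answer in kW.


7.8*A_T = 1769.3
sqrt(H_v) = 1.6432
378*A_v*sqrt(H_v) = 5488.2
Q = 1769.3 + 5488.2 = 7257.5 kW

7257.5 kW


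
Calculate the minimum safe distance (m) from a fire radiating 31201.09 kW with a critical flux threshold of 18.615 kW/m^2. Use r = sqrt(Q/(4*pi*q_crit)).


4*pi*q_crit = 233.92
Q/(4*pi*q_crit) = 133.38
r = sqrt(133.38) = 11.549 m

11.549 m


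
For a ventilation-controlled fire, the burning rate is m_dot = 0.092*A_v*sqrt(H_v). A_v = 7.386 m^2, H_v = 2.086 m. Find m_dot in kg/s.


sqrt(H_v) = 1.4443
m_dot = 0.092 * 7.386 * 1.4443 = 0.98142 kg/s

0.98142 kg/s


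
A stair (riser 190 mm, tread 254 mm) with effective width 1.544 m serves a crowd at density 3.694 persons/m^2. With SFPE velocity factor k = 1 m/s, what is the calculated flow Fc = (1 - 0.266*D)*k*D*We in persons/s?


1 - 0.266*D = 1 - 0.266*3.694 = 0.017396
Fs = 0.017396 * 1 * 3.694 = 0.064261 persons/(s*m)
Fc = 0.064261 * 1.544 = 0.099219 persons/s

0.099219 persons/s


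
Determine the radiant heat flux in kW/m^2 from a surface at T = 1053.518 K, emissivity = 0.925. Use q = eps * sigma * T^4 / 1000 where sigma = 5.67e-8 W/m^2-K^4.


T^4 = 1.2319e+12
q = 0.925 * 5.67e-8 * 1.2319e+12 / 1000 = 64.609 kW/m^2

64.609 kW/m^2


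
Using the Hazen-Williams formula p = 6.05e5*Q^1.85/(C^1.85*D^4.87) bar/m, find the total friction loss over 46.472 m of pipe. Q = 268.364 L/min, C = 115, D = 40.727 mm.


Q^1.85 = 31127
C^1.85 = 6490.7
D^4.87 = 6.9203e+07
p/m = 0.041925 bar/m
p_total = 0.041925 * 46.472 = 1.9484 bar

1.9484 bar


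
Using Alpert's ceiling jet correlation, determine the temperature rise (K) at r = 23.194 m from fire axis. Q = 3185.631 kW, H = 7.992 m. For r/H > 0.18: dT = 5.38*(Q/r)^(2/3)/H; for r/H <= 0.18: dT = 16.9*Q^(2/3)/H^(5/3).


r/H = 23.194 / 7.992 = 2.9022
r/H > 0.18, so dT = 5.38*(Q/r)^(2/3)/H
Q/r = 137.35
(Q/r)^(2/3) = 26.620
dT = 5.38 * 26.620 / 7.992 = 17.920 K

17.920 K


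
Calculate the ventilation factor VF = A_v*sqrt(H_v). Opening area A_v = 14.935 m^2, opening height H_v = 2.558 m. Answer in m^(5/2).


sqrt(H_v) = 1.5994
VF = 14.935 * 1.5994 = 23.887 m^(5/2)

23.887 m^(5/2)


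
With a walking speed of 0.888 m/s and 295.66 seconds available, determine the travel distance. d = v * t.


d = 0.888 * 295.66 = 262.55 m

262.55 m


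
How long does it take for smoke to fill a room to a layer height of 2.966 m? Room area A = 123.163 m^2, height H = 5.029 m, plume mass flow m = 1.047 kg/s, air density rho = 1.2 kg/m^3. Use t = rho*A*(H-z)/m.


H - z = 2.063 m
t = 1.2 * 123.163 * 2.063 / 1.047 = 291.22 s

291.22 s


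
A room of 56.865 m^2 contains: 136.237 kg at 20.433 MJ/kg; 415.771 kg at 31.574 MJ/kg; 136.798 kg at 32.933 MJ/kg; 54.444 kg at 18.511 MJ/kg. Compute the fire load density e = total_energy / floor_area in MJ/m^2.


Total energy = 136.237*20.433 + 415.771*31.574 + 136.798*32.933 + 54.444*18.511
= 2783.731 + 13127.55 + 4505.169 + 1007.813
= 21424.27 MJ
e = 21424.27 / 56.865 = 376.76 MJ/m^2

376.76 MJ/m^2


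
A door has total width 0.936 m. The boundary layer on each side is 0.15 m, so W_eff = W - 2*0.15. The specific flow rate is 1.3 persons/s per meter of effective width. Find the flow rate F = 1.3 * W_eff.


W_eff = 0.936 - 0.30 = 0.636 m
F = 1.3 * 0.636 = 0.82680 persons/s

0.82680 persons/s


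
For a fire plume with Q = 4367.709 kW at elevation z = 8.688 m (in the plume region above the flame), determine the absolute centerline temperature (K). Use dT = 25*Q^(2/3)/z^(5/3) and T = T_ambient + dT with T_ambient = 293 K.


Q^(2/3) = 267.20
z^(5/3) = 36.717
dT = 25 * 267.20 / 36.717 = 181.93 K
T = 293 + 181.93 = 474.93 K

474.93 K


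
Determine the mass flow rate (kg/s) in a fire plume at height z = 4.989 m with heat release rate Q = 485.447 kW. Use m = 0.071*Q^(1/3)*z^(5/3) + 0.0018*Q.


Q^(1/3) = 7.8592
z^(5/3) = 14.567
First term = 0.071 * 7.8592 * 14.567 = 8.1282
Second term = 0.0018 * 485.447 = 0.87380
m = 9.0020 kg/s

9.0020 kg/s


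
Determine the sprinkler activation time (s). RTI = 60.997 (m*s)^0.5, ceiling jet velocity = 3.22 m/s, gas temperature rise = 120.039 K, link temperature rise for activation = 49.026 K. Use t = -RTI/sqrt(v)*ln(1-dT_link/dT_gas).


dT_link/dT_gas = 0.40842
ln(1 - 0.40842) = -0.52495
t = -60.997 / sqrt(3.22) * -0.52495 = 17.844 s

17.844 s


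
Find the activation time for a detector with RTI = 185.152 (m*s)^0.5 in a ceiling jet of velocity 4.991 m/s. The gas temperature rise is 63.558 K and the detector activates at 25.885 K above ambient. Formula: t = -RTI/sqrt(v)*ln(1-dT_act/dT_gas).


dT_act/dT_gas = 0.40727
ln(1 - 0.40727) = -0.52301
t = -185.152 / sqrt(4.991) * -0.52301 = 43.345 s

43.345 s


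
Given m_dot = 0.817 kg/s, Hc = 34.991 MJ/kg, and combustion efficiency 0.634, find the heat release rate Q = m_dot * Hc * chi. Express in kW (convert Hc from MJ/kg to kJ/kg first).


Hc = 34.991 MJ/kg = 34.991 * 1000 kJ/kg = 34991 kJ/kg
Q = 0.817 kg/s * 34991 kJ/kg * 0.634 = 18125 kW

18125 kW


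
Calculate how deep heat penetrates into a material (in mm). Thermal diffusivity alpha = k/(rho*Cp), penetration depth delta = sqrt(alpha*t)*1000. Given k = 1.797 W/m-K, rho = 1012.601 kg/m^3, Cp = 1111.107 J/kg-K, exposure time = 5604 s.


alpha = 1.797 / (1012.601 * 1111.107) = 1.5972e-06 m^2/s
alpha * t = 0.0089506
delta = sqrt(0.0089506) * 1000 = 94.608 mm

94.608 mm


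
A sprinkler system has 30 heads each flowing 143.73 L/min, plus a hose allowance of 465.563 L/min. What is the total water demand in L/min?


Sprinkler demand = 30 * 143.73 = 4311.9 L/min
Total = 4311.9 + 465.563 = 4777.463 L/min

4777.463 L/min


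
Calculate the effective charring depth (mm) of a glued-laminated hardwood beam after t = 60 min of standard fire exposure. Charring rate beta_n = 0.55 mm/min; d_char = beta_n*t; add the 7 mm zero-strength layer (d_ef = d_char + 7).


d_char = 0.55 * 60 = 33 mm
d_ef = 33 + 1.0*7 = 40 mm

40 mm


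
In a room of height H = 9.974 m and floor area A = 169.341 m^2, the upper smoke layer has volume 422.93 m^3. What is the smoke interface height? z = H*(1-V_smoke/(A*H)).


V/(A*H) = 0.25040
1 - 0.25040 = 0.74960
z = 9.974 * 0.74960 = 7.4765 m

7.4765 m


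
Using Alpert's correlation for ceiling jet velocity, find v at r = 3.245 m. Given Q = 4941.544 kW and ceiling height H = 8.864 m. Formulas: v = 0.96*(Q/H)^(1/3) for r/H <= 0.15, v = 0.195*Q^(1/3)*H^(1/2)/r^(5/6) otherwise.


r/H = 3.245 / 8.864 = 0.36609
r/H > 0.15, so v = 0.195*Q^(1/3)*H^(1/2)/r^(5/6)
Q^(1/3) = 17.033
H^(1/2) = 2.9772
r^(5/6) = 2.6669
v = 0.195 * 17.033 * 2.9772 / 2.6669 = 3.7079 m/s

3.7079 m/s


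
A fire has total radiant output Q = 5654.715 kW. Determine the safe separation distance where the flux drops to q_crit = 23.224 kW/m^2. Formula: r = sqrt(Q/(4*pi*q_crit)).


4*pi*q_crit = 291.84
Q/(4*pi*q_crit) = 19.376
r = sqrt(19.376) = 4.4018 m

4.4018 m


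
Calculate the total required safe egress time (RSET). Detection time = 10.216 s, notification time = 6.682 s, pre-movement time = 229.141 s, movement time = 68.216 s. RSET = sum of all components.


Total = 10.216 + 6.682 + 229.141 + 68.216 = 314.255 s

314.255 s


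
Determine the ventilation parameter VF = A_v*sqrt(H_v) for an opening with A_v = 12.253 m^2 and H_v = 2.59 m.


sqrt(H_v) = 1.6093
VF = 12.253 * 1.6093 = 19.719 m^(5/2)

19.719 m^(5/2)


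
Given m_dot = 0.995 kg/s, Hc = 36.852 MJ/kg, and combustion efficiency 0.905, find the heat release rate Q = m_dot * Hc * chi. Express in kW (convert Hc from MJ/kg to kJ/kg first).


Hc = 36.852 MJ/kg = 36.852 * 1000 kJ/kg = 36852 kJ/kg
Q = 0.995 kg/s * 36852 kJ/kg * 0.905 = 33184 kW

33184 kW


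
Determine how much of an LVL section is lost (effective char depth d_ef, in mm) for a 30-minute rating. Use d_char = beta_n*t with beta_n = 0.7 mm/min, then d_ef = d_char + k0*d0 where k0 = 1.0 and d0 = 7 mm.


d_char = 0.7 * 30 = 21 mm
d_ef = 21 + 1.0*7 = 28 mm

28 mm
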